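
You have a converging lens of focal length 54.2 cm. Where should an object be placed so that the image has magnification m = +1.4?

m = −d_i/d_o ⇒ d_i = −m·d_o.
1/f = 1/d_o + 1/d_i = 1/d_o − 1/(m·d_o) = (1 − 1/m)/d_o, so d_o = f(1 − 1/m) = (54.20)(1 − 1/(+1.4)) = 15.5 cm.

15.5 cm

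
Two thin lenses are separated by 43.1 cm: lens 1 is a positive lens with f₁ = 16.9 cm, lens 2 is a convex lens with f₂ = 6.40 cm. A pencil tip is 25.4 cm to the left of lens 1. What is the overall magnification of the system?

m = -0.922

Lens 1: 1/d_i1 = 1/(16.9) − 1/(25.4) = 0.01980, so d_i1 = 50.50 cm; m₁ = −d_i1/d_o1 = -1.988.
d_o2 = 43.1 − (50.50) = -7.400 cm (virtual object).
Lens 2: 1/d_i2 = 1/(6.40) − 1/(-7.400) = 0.2914, so d_i2 = 3.432 cm; m₂ = −d_i2/d_o2 = +0.4638.
m = m₁·m₂ = (-1.988)(+0.4638) = -0.922.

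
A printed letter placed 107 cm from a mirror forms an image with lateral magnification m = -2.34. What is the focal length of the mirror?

f = 75.0 cm (concave)

m = −d_i/d_o ⇒ d_i = −m·d_o = −(-2.34)·(107) = 250.4 cm.
1/f = 1/d_o + 1/d_i = 1/(107) + 1/(250.4) = 0.01334, so f = 75.0 cm.
Since f is positive, the mirror is concave.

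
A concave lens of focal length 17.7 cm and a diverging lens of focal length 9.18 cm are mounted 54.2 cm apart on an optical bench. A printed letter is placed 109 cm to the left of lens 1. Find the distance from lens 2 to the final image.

8.11 cm

Lens 1 is diverging, so f₁ = −17.7 cm.
Lens 1: 1/d_i1 = 1/f₁ − 1/d_o1 = 1/(-17.7) − 1/(109) = -0.06567, so d_i1 = -15.23 cm.
The intermediate image is 15.23 cm to the left of lens 1 (virtual), which is 54.2 − (-15.23) = 69.43 cm to the left of lens 2, so d_o2 = +69.43 cm.
Lens 2 is diverging, so f₂ = −9.18 cm.
Lens 2: 1/d_i2 = 1/f₂ − 1/d_o2 = 1/(-9.18) − 1/(69.43) = -0.1233, so d_i2 = -8.11 cm.
The final image is virtual, 8.11 cm to the left of lens 2 (overall magnification ≈ 0.016).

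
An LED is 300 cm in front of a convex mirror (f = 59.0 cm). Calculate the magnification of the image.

m = +0.164

For a convex mirror, f = -59.0 cm.
1/d_i = 1/f − 1/d_o = 1/(-59.00) − 1/(300) = -0.02028, so d_i = -49.30 cm.
m = −d_i/d_o = −(-49.30)/(300) = +0.164.
The image is virtual, upright and reduced, behind the mirror.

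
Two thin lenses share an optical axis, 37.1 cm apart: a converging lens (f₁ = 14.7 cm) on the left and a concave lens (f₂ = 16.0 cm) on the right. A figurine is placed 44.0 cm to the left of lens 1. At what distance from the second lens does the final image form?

7.75 cm

Lens 1: 1/d_i1 = 1/f₁ − 1/d_o1 = 1/(14.7) − 1/(44.0) = 0.04530, so d_i1 = 22.08 cm.
The intermediate image is 22.08 cm to the right of lens 1, which is 37.1 − (22.08) = 15.02 cm to the left of lens 2, so d_o2 = +15.02 cm.
Lens 2 is diverging, so f₂ = −16.0 cm.
Lens 2: 1/d_i2 = 1/f₂ − 1/d_o2 = 1/(-16.0) − 1/(15.02) = -0.1291, so d_i2 = -7.75 cm.
The final image is virtual, 7.75 cm to the left of lens 2 (overall magnification ≈ -0.26).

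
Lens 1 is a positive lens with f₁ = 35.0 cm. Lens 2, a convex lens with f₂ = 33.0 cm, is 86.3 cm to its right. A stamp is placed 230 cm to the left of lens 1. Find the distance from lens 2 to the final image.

Lens 1: 1/d_i1 = 1/f₁ − 1/d_o1 = 1/(35.0) − 1/(230) = 0.02422, so d_i1 = 41.28 cm.
The intermediate image is 41.28 cm to the right of lens 1, which is 86.3 − (41.28) = 45.02 cm to the left of lens 2, so d_o2 = +45.02 cm.
Lens 2: 1/d_i2 = 1/f₂ − 1/d_o2 = 1/(33.0) − 1/(45.02) = 0.008091, so d_i2 = 124 cm.
The final image is real, 124 cm to the right of lens 2 (overall magnification ≈ 0.49).

124 cm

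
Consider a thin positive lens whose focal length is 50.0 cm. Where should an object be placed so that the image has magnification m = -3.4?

64.7 cm

m = −d_i/d_o ⇒ d_i = −m·d_o.
1/f = 1/d_o + 1/d_i = 1/d_o − 1/(m·d_o) = (1 − 1/m)/d_o, so d_o = f(1 − 1/m) = (50.00)(1 − 1/(-3.4)) = 64.7 cm.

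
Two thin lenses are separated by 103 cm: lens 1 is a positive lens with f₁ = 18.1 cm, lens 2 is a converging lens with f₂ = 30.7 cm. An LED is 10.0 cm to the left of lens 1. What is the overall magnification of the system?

m = -0.725

Lens 1: 1/d_i1 = 1/(18.1) − 1/(10.0) = -0.04475, so d_i1 = -22.35 cm; m₁ = −d_i1/d_o1 = +2.235.
d_o2 = 103 − (-22.35) = 125.3 cm.
Lens 2: 1/d_i2 = 1/(30.7) − 1/(125.3) = 0.02459, so d_i2 = 40.66 cm; m₂ = −d_i2/d_o2 = -0.3245.
m = m₁·m₂ = (+2.235)(-0.3245) = -0.725.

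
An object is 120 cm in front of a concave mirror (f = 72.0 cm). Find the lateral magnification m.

1/d_i = 1/f − 1/d_o = 1/(72.00) − 1/(120) = 0.005556, so d_i = 180.0 cm.
m = −d_i/d_o = −(180.0)/(120) = -1.50.
The image is real, inverted and enlarged, in front of the mirror.

m = -1.50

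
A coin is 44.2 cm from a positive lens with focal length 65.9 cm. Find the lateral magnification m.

m = +3.04

1/d_i = 1/f − 1/d_o = 1/(65.90) − 1/(44.2) = -0.007450, so d_i = -134.2 cm.
m = −d_i/d_o = −(-134.2)/(44.2) = +3.04.
The image is virtual, upright and enlarged, on the same side as the object.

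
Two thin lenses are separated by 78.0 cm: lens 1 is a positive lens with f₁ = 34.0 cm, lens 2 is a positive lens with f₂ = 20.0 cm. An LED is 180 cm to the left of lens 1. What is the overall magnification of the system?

Lens 1: 1/d_i1 = 1/(34.0) − 1/(180) = 0.02386, so d_i1 = 41.92 cm; m₁ = −d_i1/d_o1 = -0.2329.
d_o2 = 78.0 − (41.92) = 36.08 cm.
Lens 2: 1/d_i2 = 1/(20.0) − 1/(36.08) = 0.02228, so d_i2 = 44.88 cm; m₂ = −d_i2/d_o2 = -1.244.
m = m₁·m₂ = (-0.2329)(-1.244) = +0.290.

m = +0.290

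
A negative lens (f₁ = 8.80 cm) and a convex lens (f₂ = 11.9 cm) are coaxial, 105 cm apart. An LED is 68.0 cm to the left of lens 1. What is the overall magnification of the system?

f₁ = −8.80 cm (diverging).
Lens 1: 1/d_i1 = 1/(-8.80) − 1/(68.0) = -0.1283, so d_i1 = -7.792 cm; m₁ = −d_i1/d_o1 = +0.1146.
d_o2 = 105 − (-7.792) = 112.8 cm.
Lens 2: 1/d_i2 = 1/(11.9) − 1/(112.8) = 0.07517, so d_i2 = 13.30 cm; m₂ = −d_i2/d_o2 = -0.1179.
m = m₁·m₂ = (+0.1146)(-0.1179) = -0.0135.

m = -0.0135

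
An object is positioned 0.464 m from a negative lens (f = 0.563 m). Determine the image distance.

0.254 m

For a negative lens, f = -0.563 m.
Lens equation: 1/v = 1/f − 1/u = 1/(-0.5630) − 1/(0.464) = -1.776 − 2.155 = -3.931, so v = -0.254 m.
The image is virtual, upright and reduced, on the same side as the object.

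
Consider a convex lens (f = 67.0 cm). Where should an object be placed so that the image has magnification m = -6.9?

m = −d_i/d_o ⇒ d_i = −m·d_o.
1/f = 1/d_o + 1/d_i = 1/d_o − 1/(m·d_o) = (1 − 1/m)/d_o, so d_o = f(1 − 1/m) = (67.00)(1 − 1/(-6.9)) = 76.7 cm.

76.7 cm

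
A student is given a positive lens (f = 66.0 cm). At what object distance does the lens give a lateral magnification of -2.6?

m = −d_i/d_o ⇒ d_i = −m·d_o.
1/f = 1/d_o + 1/d_i = 1/d_o − 1/(m·d_o) = (1 − 1/m)/d_o, so d_o = f(1 − 1/m) = (66.00)(1 − 1/(-2.6)) = 91.4 cm.

91.4 cm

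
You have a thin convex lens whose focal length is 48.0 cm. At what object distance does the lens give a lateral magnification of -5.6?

m = −d_i/d_o ⇒ d_i = −m·d_o.
1/f = 1/d_o + 1/d_i = 1/d_o − 1/(m·d_o) = (1 − 1/m)/d_o, so d_o = f(1 − 1/m) = (48.00)(1 − 1/(-5.6)) = 56.6 cm.

56.6 cm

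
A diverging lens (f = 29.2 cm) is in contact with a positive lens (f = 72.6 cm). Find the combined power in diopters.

P = -2.05 D

P₁ = 1/f₁ = 1/(-0.292 m) = -3.425 D; P₂ = 1/f₂ = 1/(0.726 m) = +1.377 D.
For thin lenses in contact, P = P₁ + P₂ = (-3.425) + (+1.377) = -2.05 D.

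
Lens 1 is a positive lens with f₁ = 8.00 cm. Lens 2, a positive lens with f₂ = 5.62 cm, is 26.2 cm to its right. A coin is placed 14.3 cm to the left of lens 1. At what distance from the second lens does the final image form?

18.7 cm

Lens 1: 1/d_i1 = 1/f₁ − 1/d_o1 = 1/(8.00) − 1/(14.3) = 0.05507, so d_i1 = 18.16 cm.
The intermediate image is 18.16 cm to the right of lens 1, which is 26.2 − (18.16) = 8.040 cm to the left of lens 2, so d_o2 = +8.040 cm.
Lens 2: 1/d_i2 = 1/f₂ − 1/d_o2 = 1/(5.62) − 1/(8.040) = 0.05356, so d_i2 = 18.7 cm.
The final image is real, 18.7 cm to the right of lens 2 (overall magnification ≈ 2.9).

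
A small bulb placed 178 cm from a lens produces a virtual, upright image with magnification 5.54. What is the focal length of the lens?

f = 217 cm (converging)

m = −d_i/d_o ⇒ d_i = −m·d_o = −(+5.54)·(178) = -986.1 cm.
1/f = 1/d_o + 1/d_i = 1/(178) + 1/(-986.1) = 0.004604, so f = 217 cm.
Since f is positive, the lens is converging.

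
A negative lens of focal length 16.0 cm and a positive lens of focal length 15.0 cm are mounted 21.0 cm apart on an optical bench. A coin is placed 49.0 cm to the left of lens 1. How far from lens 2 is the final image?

27.5 cm

Lens 1 is diverging, so f₁ = −16.0 cm.
Lens 1: 1/d_i1 = 1/f₁ − 1/d_o1 = 1/(-16.0) − 1/(49.0) = -0.08291, so d_i1 = -12.06 cm.
The intermediate image is 12.06 cm to the left of lens 1 (virtual), which is 21.0 − (-12.06) = 33.06 cm to the left of lens 2, so d_o2 = +33.06 cm.
Lens 2: 1/d_i2 = 1/f₂ − 1/d_o2 = 1/(15.0) − 1/(33.06) = 0.03642, so d_i2 = 27.5 cm.
The final image is real, 27.5 cm to the right of lens 2 (overall magnification ≈ -0.20).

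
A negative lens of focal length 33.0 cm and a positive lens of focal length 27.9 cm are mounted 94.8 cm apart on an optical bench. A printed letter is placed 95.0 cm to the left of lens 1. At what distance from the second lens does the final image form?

Lens 1 is diverging, so f₁ = −33.0 cm.
Lens 1: 1/d_i1 = 1/f₁ − 1/d_o1 = 1/(-33.0) − 1/(95.0) = -0.04083, so d_i1 = -24.49 cm.
The intermediate image is 24.49 cm to the left of lens 1 (virtual), which is 94.8 − (-24.49) = 119.3 cm to the left of lens 2, so d_o2 = +119.3 cm.
Lens 2: 1/d_i2 = 1/f₂ − 1/d_o2 = 1/(27.9) − 1/(119.3) = 0.02746, so d_i2 = 36.4 cm.
The final image is real, 36.4 cm to the right of lens 2 (overall magnification ≈ -0.079).

36.4 cm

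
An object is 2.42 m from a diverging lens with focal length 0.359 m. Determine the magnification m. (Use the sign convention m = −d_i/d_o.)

m = +0.129

For a diverging lens, f = -0.359 m.
1/d_i = 1/f − 1/d_o = 1/(-0.3590) − 1/(2.42) = -3.199, so d_i = -0.3126 m.
m = −d_i/d_o = −(-0.3126)/(2.42) = +0.129.
The image is virtual, upright and reduced, on the same side as the object.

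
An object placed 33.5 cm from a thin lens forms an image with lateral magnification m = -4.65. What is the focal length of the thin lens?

f = 27.6 cm (converging)

m = −d_i/d_o ⇒ d_i = −m·d_o = −(-4.65)·(33.5) = 155.8 cm.
1/f = 1/d_o + 1/d_i = 1/(33.5) + 1/(155.8) = 0.03627, so f = 27.6 cm.
Since f is positive, the thin lens is converging.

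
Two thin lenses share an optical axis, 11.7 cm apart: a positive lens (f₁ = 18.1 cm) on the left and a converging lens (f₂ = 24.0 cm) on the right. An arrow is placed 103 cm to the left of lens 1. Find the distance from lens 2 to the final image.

Lens 1: 1/d_i1 = 1/f₁ − 1/d_o1 = 1/(18.1) − 1/(103) = 0.04554, so d_i1 = 21.96 cm.
The intermediate image is 21.96 cm to the right of lens 1, which lies 10.26 cm to the right of lens 2 — a virtual object — so d_o2 = −10.26 cm.
Lens 2: 1/d_i2 = 1/f₂ − 1/d_o2 = 1/(24.0) − 1/(-10.26) = 0.1391, so d_i2 = 7.19 cm.
The final image is real, 7.19 cm to the right of lens 2 (overall magnification ≈ -0.15).

7.19 cm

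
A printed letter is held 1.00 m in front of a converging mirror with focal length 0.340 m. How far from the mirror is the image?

0.515 m

Mirror equation: 1/d_i = 1/f − 1/d_o = 1/(0.3400) − 1/(1.00) = 2.941 − 1.000 = 1.941, so d_i = 0.515 m.
The image is real, inverted and reduced, in front of the mirror.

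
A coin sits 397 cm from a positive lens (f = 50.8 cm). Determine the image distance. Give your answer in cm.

Lens equation: 1/s_i = 1/f − 1/s_o = 1/(50.80) − 1/(397) = 0.01969 − 0.002519 = 0.01717, so s_i = 58.3 cm.
The image is real, inverted and reduced, on the far side of the lens.

58.3 cm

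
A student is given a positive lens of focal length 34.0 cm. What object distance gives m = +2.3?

19.2 cm

m = −d_i/d_o ⇒ d_i = −m·d_o.
1/f = 1/d_o + 1/d_i = 1/d_o − 1/(m·d_o) = (1 − 1/m)/d_o, so d_o = f(1 − 1/m) = (34.00)(1 − 1/(+2.3)) = 19.2 cm.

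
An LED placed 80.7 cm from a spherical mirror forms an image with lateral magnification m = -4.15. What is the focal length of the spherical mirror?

m = −d_i/d_o ⇒ d_i = −m·d_o = −(-4.15)·(80.7) = 334.9 cm.
1/f = 1/d_o + 1/d_i = 1/(80.7) + 1/(334.9) = 0.01538, so f = 65.0 cm.
Since f is positive, the spherical mirror is concave.

f = 65.0 cm (concave)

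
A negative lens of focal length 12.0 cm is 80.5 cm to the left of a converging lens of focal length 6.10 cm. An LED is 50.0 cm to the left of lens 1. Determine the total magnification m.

m = -0.0140

f₁ = −12.0 cm (diverging).
Lens 1: 1/d_i1 = 1/(-12.0) − 1/(50.0) = -0.1033, so d_i1 = -9.677 cm; m₁ = −d_i1/d_o1 = +0.1935.
d_o2 = 80.5 − (-9.677) = 90.18 cm.
Lens 2: 1/d_i2 = 1/(6.10) − 1/(90.18) = 0.1528, so d_i2 = 6.543 cm; m₂ = −d_i2/d_o2 = -0.07255.
m = m₁·m₂ = (+0.1935)(-0.07255) = -0.0140.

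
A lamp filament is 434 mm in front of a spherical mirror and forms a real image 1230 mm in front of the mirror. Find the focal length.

f = 321 mm (concave)

Real image ⇒ d_i = +1230 mm.
1/f = 1/d_o + 1/d_i = 1/(434) + 1/(1230) = 0.003117, so f = 321 mm.
Since f is positive, the spherical mirror is concave.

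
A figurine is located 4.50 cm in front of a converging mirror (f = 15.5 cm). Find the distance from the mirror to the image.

Mirror equation: 1/s_i = 1/f − 1/s_o = 1/(15.50) − 1/(4.50) = 0.06452 − 0.2222 = -0.1577, so s_i = -6.34 cm.
The image is virtual, upright and enlarged, behind the mirror.

6.34 cm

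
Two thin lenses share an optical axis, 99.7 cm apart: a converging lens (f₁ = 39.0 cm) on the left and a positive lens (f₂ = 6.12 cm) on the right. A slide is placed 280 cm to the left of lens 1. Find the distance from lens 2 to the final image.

Lens 1: 1/d_i1 = 1/f₁ − 1/d_o1 = 1/(39.0) − 1/(280) = 0.02207, so d_i1 = 45.31 cm.
The intermediate image is 45.31 cm to the right of lens 1, which is 99.7 − (45.31) = 54.39 cm to the left of lens 2, so d_o2 = +54.39 cm.
Lens 2: 1/d_i2 = 1/f₂ − 1/d_o2 = 1/(6.12) − 1/(54.39) = 0.1450, so d_i2 = 6.90 cm.
The final image is real, 6.90 cm to the right of lens 2 (overall magnification ≈ 0.021).

6.90 cm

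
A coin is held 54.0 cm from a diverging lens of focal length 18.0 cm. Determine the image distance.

13.5 cm

For a diverging lens, f = -18.0 cm.
Thin-lens equation: 1/q = 1/f − 1/p = 1/(-18.00) − 1/(54.0) = -0.05556 − 0.01852 = -0.07407, so q = -13.5 cm.
The image is virtual, upright and reduced, on the same side as the object.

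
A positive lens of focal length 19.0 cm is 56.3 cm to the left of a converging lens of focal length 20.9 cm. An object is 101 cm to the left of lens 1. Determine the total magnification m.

Lens 1: 1/d_i1 = 1/(19.0) − 1/(101) = 0.04273, so d_i1 = 23.40 cm; m₁ = −d_i1/d_o1 = -0.2317.
d_o2 = 56.3 − (23.40) = 32.90 cm.
Lens 2: 1/d_i2 = 1/(20.9) − 1/(32.90) = 0.01745, so d_i2 = 57.30 cm; m₂ = −d_i2/d_o2 = -1.742.
m = m₁·m₂ = (-0.2317)(-1.742) = +0.404.

m = +0.404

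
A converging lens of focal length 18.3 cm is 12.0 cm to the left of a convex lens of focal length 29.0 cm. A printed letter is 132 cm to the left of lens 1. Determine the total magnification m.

m = -0.122

Lens 1: 1/d_i1 = 1/(18.3) − 1/(132) = 0.04707, so d_i1 = 21.25 cm; m₁ = −d_i1/d_o1 = -0.1610.
d_o2 = 12.0 − (21.25) = -9.250 cm (virtual object).
Lens 2: 1/d_i2 = 1/(29.0) − 1/(-9.250) = 0.1426, so d_i2 = 7.013 cm; m₂ = −d_i2/d_o2 = +0.7582.
m = m₁·m₂ = (-0.1610)(+0.7582) = -0.122.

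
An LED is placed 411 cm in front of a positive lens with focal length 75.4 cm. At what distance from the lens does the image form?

Lens equation: 1/s_i = 1/f − 1/s_o = 1/(75.40) − 1/(411) = 0.01326 − 0.002433 = 0.01083, so s_i = 92.3 cm.
The image is real, inverted and reduced, on the far side of the lens.

92.3 cm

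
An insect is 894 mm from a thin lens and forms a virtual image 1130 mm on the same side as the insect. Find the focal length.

f = 4280 mm (converging)

Virtual image ⇒ d_i = −1130 mm.
1/f = 1/d_o + 1/d_i = 1/(894) + 1/(-1130) = 0.0002336, so f = 4280 mm.
Since f is positive, the thin lens is converging.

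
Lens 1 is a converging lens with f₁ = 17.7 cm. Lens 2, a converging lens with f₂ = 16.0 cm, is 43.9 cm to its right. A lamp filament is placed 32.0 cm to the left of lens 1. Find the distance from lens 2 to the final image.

5.86 cm

Lens 1: 1/d_i1 = 1/f₁ − 1/d_o1 = 1/(17.7) − 1/(32.0) = 0.02525, so d_i1 = 39.61 cm.
The intermediate image is 39.61 cm to the right of lens 1, which is 43.9 − (39.61) = 4.290 cm to the left of lens 2, so d_o2 = +4.290 cm.
Lens 2: 1/d_i2 = 1/f₂ − 1/d_o2 = 1/(16.0) − 1/(4.290) = -0.1706, so d_i2 = -5.86 cm.
The final image is virtual, 5.86 cm to the left of lens 2 (overall magnification ≈ -1.7).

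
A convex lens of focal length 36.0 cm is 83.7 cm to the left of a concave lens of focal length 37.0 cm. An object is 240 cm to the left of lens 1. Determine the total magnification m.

m = -0.0833

Lens 1: 1/d_i1 = 1/(36.0) − 1/(240) = 0.02361, so d_i1 = 42.35 cm; m₁ = −d_i1/d_o1 = -0.1765.
d_o2 = 83.7 − (42.35) = 41.35 cm.
f₂ = −37.0 cm (diverging).
Lens 2: 1/d_i2 = 1/(-37.0) − 1/(41.35) = -0.05121, so d_i2 = -19.53 cm; m₂ = −d_i2/d_o2 = +0.4722.
m = m₁·m₂ = (-0.1765)(+0.4722) = -0.0833.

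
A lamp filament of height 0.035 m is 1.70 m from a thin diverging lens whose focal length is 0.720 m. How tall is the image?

For a diverging lens, f = -0.720 m.
1/d_i = 1/f − 1/d_o = 1/(-0.7200) − 1/(1.70) = -1.977, so d_i = -0.5058 m.
m = −d_i/d_o = +0.2975.
|h_i| = |m|·h_o = 0.2975 × 0.035 = 0.0104 m. The image is virtual, upright and reduced, on the same side as the object.

0.0104 m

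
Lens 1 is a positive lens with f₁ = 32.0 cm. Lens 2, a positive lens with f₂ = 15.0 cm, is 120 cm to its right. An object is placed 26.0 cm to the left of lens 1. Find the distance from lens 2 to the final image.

Lens 1: 1/d_i1 = 1/f₁ − 1/d_o1 = 1/(32.0) − 1/(26.0) = -0.007212, so d_i1 = -138.7 cm.
The intermediate image is 138.7 cm to the left of lens 1 (virtual), which is 120 − (-138.7) = 258.7 cm to the left of lens 2, so d_o2 = +258.7 cm.
Lens 2: 1/d_i2 = 1/f₂ − 1/d_o2 = 1/(15.0) − 1/(258.7) = 0.06280, so d_i2 = 15.9 cm.
The final image is real, 15.9 cm to the right of lens 2 (overall magnification ≈ -0.33).

15.9 cm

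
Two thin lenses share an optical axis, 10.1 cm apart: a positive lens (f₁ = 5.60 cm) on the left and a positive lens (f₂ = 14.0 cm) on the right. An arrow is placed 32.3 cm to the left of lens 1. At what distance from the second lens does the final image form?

4.36 cm

Lens 1: 1/d_i1 = 1/f₁ − 1/d_o1 = 1/(5.60) − 1/(32.3) = 0.1476, so d_i1 = 6.775 cm.
The intermediate image is 6.775 cm to the right of lens 1, which is 10.1 − (6.775) = 3.325 cm to the left of lens 2, so d_o2 = +3.325 cm.
Lens 2: 1/d_i2 = 1/f₂ − 1/d_o2 = 1/(14.0) − 1/(3.325) = -0.2293, so d_i2 = -4.36 cm.
The final image is virtual, 4.36 cm to the left of lens 2 (overall magnification ≈ -0.28).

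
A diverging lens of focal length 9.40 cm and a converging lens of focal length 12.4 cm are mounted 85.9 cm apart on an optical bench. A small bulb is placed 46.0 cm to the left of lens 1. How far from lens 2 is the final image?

14.3 cm

Lens 1 is diverging, so f₁ = −9.40 cm.
Lens 1: 1/d_i1 = 1/f₁ − 1/d_o1 = 1/(-9.40) − 1/(46.0) = -0.1281, so d_i1 = -7.805 cm.
The intermediate image is 7.805 cm to the left of lens 1 (virtual), which is 85.9 − (-7.805) = 93.71 cm to the left of lens 2, so d_o2 = +93.71 cm.
Lens 2: 1/d_i2 = 1/f₂ − 1/d_o2 = 1/(12.4) − 1/(93.71) = 0.06997, so d_i2 = 14.3 cm.
The final image is real, 14.3 cm to the right of lens 2 (overall magnification ≈ -0.026).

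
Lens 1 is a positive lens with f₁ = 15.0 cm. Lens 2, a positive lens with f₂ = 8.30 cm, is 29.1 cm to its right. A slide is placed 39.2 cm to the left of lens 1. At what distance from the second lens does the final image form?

Lens 1: 1/d_i1 = 1/f₁ − 1/d_o1 = 1/(15.0) − 1/(39.2) = 0.04116, so d_i1 = 24.30 cm.
The intermediate image is 24.30 cm to the right of lens 1, which is 29.1 − (24.30) = 4.800 cm to the left of lens 2, so d_o2 = +4.800 cm.
Lens 2: 1/d_i2 = 1/f₂ − 1/d_o2 = 1/(8.30) − 1/(4.800) = -0.08785, so d_i2 = -11.4 cm.
The final image is virtual, 11.4 cm to the left of lens 2 (overall magnification ≈ -1.5).

11.4 cm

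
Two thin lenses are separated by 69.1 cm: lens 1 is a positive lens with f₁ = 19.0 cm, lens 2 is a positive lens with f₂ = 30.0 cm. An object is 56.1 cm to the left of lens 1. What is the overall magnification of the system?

m = +1.48

Lens 1: 1/d_i1 = 1/(19.0) − 1/(56.1) = 0.03481, so d_i1 = 28.73 cm; m₁ = −d_i1/d_o1 = -0.5121.
d_o2 = 69.1 − (28.73) = 40.37 cm.
Lens 2: 1/d_i2 = 1/(30.0) − 1/(40.37) = 0.008562, so d_i2 = 116.8 cm; m₂ = −d_i2/d_o2 = -2.893.
m = m₁·m₂ = (-0.5121)(-2.893) = +1.48.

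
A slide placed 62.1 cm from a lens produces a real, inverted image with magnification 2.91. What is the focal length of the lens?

m = −d_i/d_o ⇒ d_i = −m·d_o = −(-2.91)·(62.1) = 180.7 cm.
1/f = 1/d_o + 1/d_i = 1/(62.1) + 1/(180.7) = 0.02164, so f = 46.2 cm.
Since f is positive, the lens is converging.

f = 46.2 cm (converging)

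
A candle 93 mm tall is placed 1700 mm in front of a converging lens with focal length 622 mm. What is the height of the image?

53.7 mm

1/d_i = 1/f − 1/d_o = 1/(622.0) − 1/(1700) = 0.001019, so d_i = 980.9 mm.
m = −d_i/d_o = -0.5770.
|h_i| = |m|·h_o = 0.5770 × 93 = 53.7 mm. The image is real, inverted and reduced, on the far side of the lens.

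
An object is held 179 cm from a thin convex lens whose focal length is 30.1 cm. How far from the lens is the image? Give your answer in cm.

36.2 cm

Thin-lens equation: 1/s_i = 1/f − 1/s_o = 1/(30.10) − 1/(179) = 0.03322 − 0.005587 = 0.02764, so s_i = 36.2 cm.
The image is real, inverted and reduced, on the far side of the lens.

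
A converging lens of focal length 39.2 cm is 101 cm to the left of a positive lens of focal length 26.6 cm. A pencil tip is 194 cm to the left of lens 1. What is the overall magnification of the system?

m = +0.267

Lens 1: 1/d_i1 = 1/(39.2) − 1/(194) = 0.02036, so d_i1 = 49.13 cm; m₁ = −d_i1/d_o1 = -0.2532.
d_o2 = 101 − (49.13) = 51.87 cm.
Lens 2: 1/d_i2 = 1/(26.6) − 1/(51.87) = 0.01832, so d_i2 = 54.60 cm; m₂ = −d_i2/d_o2 = -1.053.
m = m₁·m₂ = (-0.2532)(-1.053) = +0.267.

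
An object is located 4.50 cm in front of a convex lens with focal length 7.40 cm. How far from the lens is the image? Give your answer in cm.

Lens equation: 1/v = 1/f − 1/u = 1/(7.400) − 1/(4.50) = 0.1351 − 0.2222 = -0.08709, so v = -11.5 cm.
The image is virtual, upright and enlarged, on the same side as the object.

11.5 cm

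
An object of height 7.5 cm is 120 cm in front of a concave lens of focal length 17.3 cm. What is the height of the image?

For a concave lens, f = -17.3 cm.
1/d_i = 1/f − 1/d_o = 1/(-17.30) − 1/(120) = -0.06614, so d_i = -15.12 cm.
m = −d_i/d_o = +0.1260.
|h_i| = |m|·h_o = 0.1260 × 7.5 = 0.945 cm. The image is virtual, upright and reduced, on the same side as the object.

0.945 cm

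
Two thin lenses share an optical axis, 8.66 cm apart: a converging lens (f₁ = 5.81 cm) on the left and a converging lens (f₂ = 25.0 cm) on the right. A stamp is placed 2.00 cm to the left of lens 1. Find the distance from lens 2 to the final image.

22.0 cm

Lens 1: 1/d_i1 = 1/f₁ − 1/d_o1 = 1/(5.81) − 1/(2.00) = -0.3279, so d_i1 = -3.050 cm.
The intermediate image is 3.050 cm to the left of lens 1 (virtual), which is 8.66 − (-3.050) = 11.71 cm to the left of lens 2, so d_o2 = +11.71 cm.
Lens 2: 1/d_i2 = 1/f₂ − 1/d_o2 = 1/(25.0) − 1/(11.71) = -0.04540, so d_i2 = -22.0 cm.
The final image is virtual, 22.0 cm to the left of lens 2 (overall magnification ≈ 2.9).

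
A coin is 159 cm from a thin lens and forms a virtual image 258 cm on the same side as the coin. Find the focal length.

f = 414 cm (converging)

Virtual image ⇒ d_i = −258 cm.
1/f = 1/d_o + 1/d_i = 1/(159) + 1/(-258) = 0.002413, so f = 414 cm.
Since f is positive, the thin lens is converging.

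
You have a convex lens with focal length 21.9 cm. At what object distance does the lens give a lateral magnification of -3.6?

m = −d_i/d_o ⇒ d_i = −m·d_o.
1/f = 1/d_o + 1/d_i = 1/d_o − 1/(m·d_o) = (1 − 1/m)/d_o, so d_o = f(1 − 1/m) = (21.90)(1 − 1/(-3.6)) = 28.0 cm.

28.0 cm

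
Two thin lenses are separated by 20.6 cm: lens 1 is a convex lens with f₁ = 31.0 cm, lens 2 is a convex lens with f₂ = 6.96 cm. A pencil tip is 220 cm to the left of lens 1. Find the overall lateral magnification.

Lens 1: 1/d_i1 = 1/(31.0) − 1/(220) = 0.02771, so d_i1 = 36.08 cm; m₁ = −d_i1/d_o1 = -0.1640.
d_o2 = 20.6 − (36.08) = -15.48 cm (virtual object).
Lens 2: 1/d_i2 = 1/(6.96) − 1/(-15.48) = 0.2083, so d_i2 = 4.801 cm; m₂ = −d_i2/d_o2 = +0.3102.
m = m₁·m₂ = (-0.1640)(+0.3102) = -0.0509.

m = -0.0509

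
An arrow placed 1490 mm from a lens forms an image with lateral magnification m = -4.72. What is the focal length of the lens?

m = −d_i/d_o ⇒ d_i = −m·d_o = −(-4.72)·(1490) = 7033 mm.
1/f = 1/d_o + 1/d_i = 1/(1490) + 1/(7033) = 0.0008133, so f = 1230 mm.
Since f is positive, the lens is converging.

f = 1230 mm (converging)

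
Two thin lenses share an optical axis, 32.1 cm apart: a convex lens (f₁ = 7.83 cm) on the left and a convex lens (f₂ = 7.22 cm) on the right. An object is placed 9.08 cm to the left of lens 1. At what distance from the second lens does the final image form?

5.59 cm

Lens 1: 1/d_i1 = 1/f₁ − 1/d_o1 = 1/(7.83) − 1/(9.08) = 0.01758, so d_i1 = 56.88 cm.
The intermediate image is 56.88 cm to the right of lens 1, which lies 24.78 cm to the right of lens 2 — a virtual object — so d_o2 = −24.78 cm.
Lens 2: 1/d_i2 = 1/f₂ − 1/d_o2 = 1/(7.22) − 1/(-24.78) = 0.1789, so d_i2 = 5.59 cm.
The final image is real, 5.59 cm to the right of lens 2 (overall magnification ≈ -1.4).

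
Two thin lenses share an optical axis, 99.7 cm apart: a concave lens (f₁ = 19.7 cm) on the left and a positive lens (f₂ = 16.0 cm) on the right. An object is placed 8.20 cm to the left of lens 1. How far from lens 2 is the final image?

Lens 1 is diverging, so f₁ = −19.7 cm.
Lens 1: 1/d_i1 = 1/f₁ − 1/d_o1 = 1/(-19.7) − 1/(8.20) = -0.1727, so d_i1 = -5.790 cm.
The intermediate image is 5.790 cm to the left of lens 1 (virtual), which is 99.7 − (-5.790) = 105.5 cm to the left of lens 2, so d_o2 = +105.5 cm.
Lens 2: 1/d_i2 = 1/f₂ − 1/d_o2 = 1/(16.0) − 1/(105.5) = 0.05302, so d_i2 = 18.9 cm.
The final image is real, 18.9 cm to the right of lens 2 (overall magnification ≈ -0.13).

18.9 cm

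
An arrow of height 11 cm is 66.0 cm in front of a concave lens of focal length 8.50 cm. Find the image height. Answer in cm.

For a concave lens, f = -8.50 cm.
1/d_i = 1/f − 1/d_o = 1/(-8.500) − 1/(66.0) = -0.1328, so d_i = -7.530 cm.
m = −d_i/d_o = +0.1141.
|h_i| = |m|·h_o = 0.1141 × 11 = 1.26 cm. The image is virtual, upright and reduced, on the same side as the object.

1.26 cm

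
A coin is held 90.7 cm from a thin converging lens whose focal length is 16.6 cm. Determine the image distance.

Thin-lens equation: 1/v = 1/f − 1/u = 1/(16.60) − 1/(90.7) = 0.06024 − 0.01103 = 0.04922, so v = 20.3 cm.
The image is real, inverted and reduced, on the far side of the lens.

20.3 cm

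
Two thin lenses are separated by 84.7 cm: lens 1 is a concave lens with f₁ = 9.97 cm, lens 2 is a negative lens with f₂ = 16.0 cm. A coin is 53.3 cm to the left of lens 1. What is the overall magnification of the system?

f₁ = −9.97 cm (diverging).
Lens 1: 1/d_i1 = 1/(-9.97) − 1/(53.3) = -0.1191, so d_i1 = -8.399 cm; m₁ = −d_i1/d_o1 = +0.1576.
d_o2 = 84.7 − (-8.399) = 93.10 cm.
f₂ = −16.0 cm (diverging).
Lens 2: 1/d_i2 = 1/(-16.0) − 1/(93.10) = -0.07324, so d_i2 = -13.65 cm; m₂ = −d_i2/d_o2 = +0.1467.
m = m₁·m₂ = (+0.1576)(+0.1467) = +0.0231.

m = +0.0231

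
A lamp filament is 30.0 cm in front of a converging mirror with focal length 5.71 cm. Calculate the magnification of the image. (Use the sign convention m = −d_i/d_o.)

m = -0.235

1/d_i = 1/f − 1/d_o = 1/(5.710) − 1/(30.0) = 0.1418, so d_i = 7.052 cm.
m = −d_i/d_o = −(7.052)/(30.0) = -0.235.
The image is real, inverted and reduced, in front of the mirror.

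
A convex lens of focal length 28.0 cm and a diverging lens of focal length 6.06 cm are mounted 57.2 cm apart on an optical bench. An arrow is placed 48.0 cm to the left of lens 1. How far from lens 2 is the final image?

15.4 cm

Lens 1: 1/d_i1 = 1/f₁ − 1/d_o1 = 1/(28.0) − 1/(48.0) = 0.01488, so d_i1 = 67.20 cm.
The intermediate image is 67.20 cm to the right of lens 1, which lies 10.00 cm to the right of lens 2 — a virtual object — so d_o2 = −10.00 cm.
Lens 2 is diverging, so f₂ = −6.06 cm.
Lens 2: 1/d_i2 = 1/f₂ − 1/d_o2 = 1/(-6.06) − 1/(-10.00) = -0.06502, so d_i2 = -15.4 cm.
The final image is virtual, 15.4 cm to the left of lens 2 (overall magnification ≈ 2.2).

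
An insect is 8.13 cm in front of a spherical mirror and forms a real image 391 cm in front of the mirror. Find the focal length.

f = 7.96 cm (concave)

Real image ⇒ d_i = +391 cm.
1/f = 1/d_o + 1/d_i = 1/(8.13) + 1/(391) = 0.1256, so f = 7.96 cm.
Since f is positive, the spherical mirror is concave.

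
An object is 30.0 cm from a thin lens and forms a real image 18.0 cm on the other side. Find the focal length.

Real image ⇒ d_i = +18.0 cm.
1/f = 1/d_o + 1/d_i = 1/(30.0) + 1/(18.0) = 0.08889, so f = 11.2 cm.
Since f is positive, the thin lens is converging.

f = 11.2 cm (converging)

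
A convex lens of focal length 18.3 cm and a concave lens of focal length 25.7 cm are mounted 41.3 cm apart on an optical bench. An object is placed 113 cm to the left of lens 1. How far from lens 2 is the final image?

11.1 cm

Lens 1: 1/d_i1 = 1/f₁ − 1/d_o1 = 1/(18.3) − 1/(113) = 0.04580, so d_i1 = 21.84 cm.
The intermediate image is 21.84 cm to the right of lens 1, which is 41.3 − (21.84) = 19.46 cm to the left of lens 2, so d_o2 = +19.46 cm.
Lens 2 is diverging, so f₂ = −25.7 cm.
Lens 2: 1/d_i2 = 1/f₂ − 1/d_o2 = 1/(-25.7) − 1/(19.46) = -0.09030, so d_i2 = -11.1 cm.
The final image is virtual, 11.1 cm to the left of lens 2 (overall magnification ≈ -0.11).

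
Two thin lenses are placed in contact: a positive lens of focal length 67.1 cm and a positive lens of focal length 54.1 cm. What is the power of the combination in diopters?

P = +3.34 D

P₁ = 1/f₁ = 1/(0.671 m) = +1.490 D; P₂ = 1/f₂ = 1/(0.541 m) = +1.848 D.
For thin lenses in contact, P = P₁ + P₂ = (+1.490) + (+1.848) = +3.34 D.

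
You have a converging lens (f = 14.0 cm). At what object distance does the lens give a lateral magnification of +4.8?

11.1 cm

m = −d_i/d_o ⇒ d_i = −m·d_o.
1/f = 1/d_o + 1/d_i = 1/d_o − 1/(m·d_o) = (1 − 1/m)/d_o, so d_o = f(1 − 1/m) = (14.00)(1 − 1/(+4.8)) = 11.1 cm.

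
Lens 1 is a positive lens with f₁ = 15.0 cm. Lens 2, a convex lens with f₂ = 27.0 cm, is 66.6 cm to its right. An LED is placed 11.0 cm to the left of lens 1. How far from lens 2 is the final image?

36.0 cm

Lens 1: 1/d_i1 = 1/f₁ − 1/d_o1 = 1/(15.0) − 1/(11.0) = -0.02424, so d_i1 = -41.25 cm.
The intermediate image is 41.25 cm to the left of lens 1 (virtual), which is 66.6 − (-41.25) = 107.8 cm to the left of lens 2, so d_o2 = +107.8 cm.
Lens 2: 1/d_i2 = 1/f₂ − 1/d_o2 = 1/(27.0) − 1/(107.8) = 0.02776, so d_i2 = 36.0 cm.
The final image is real, 36.0 cm to the right of lens 2 (overall magnification ≈ -1.3).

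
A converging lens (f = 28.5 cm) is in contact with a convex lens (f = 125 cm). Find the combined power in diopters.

P = +4.31 D

P₁ = 1/f₁ = 1/(0.285 m) = +3.509 D; P₂ = 1/f₂ = 1/(1.25 m) = +0.8000 D.
For thin lenses in contact, P = P₁ + P₂ = (+3.509) + (+0.8000) = +4.31 D.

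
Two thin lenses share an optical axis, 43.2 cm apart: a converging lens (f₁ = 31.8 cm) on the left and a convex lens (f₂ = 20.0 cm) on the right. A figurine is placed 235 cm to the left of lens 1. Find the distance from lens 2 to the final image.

9.46 cm

Lens 1: 1/d_i1 = 1/f₁ − 1/d_o1 = 1/(31.8) − 1/(235) = 0.02719, so d_i1 = 36.78 cm.
The intermediate image is 36.78 cm to the right of lens 1, which is 43.2 − (36.78) = 6.420 cm to the left of lens 2, so d_o2 = +6.420 cm.
Lens 2: 1/d_i2 = 1/f₂ − 1/d_o2 = 1/(20.0) − 1/(6.420) = -0.1058, so d_i2 = -9.46 cm.
The final image is virtual, 9.46 cm to the left of lens 2 (overall magnification ≈ -0.23).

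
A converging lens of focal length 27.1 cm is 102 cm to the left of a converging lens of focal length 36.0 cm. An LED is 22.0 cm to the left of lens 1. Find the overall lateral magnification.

m = -1.05

Lens 1: 1/d_i1 = 1/(27.1) − 1/(22.0) = -0.008554, so d_i1 = -116.9 cm; m₁ = −d_i1/d_o1 = +5.314.
d_o2 = 102 − (-116.9) = 218.9 cm.
Lens 2: 1/d_i2 = 1/(36.0) − 1/(218.9) = 0.02321, so d_i2 = 43.09 cm; m₂ = −d_i2/d_o2 = -0.1968.
m = m₁·m₂ = (+5.314)(-0.1968) = -1.05.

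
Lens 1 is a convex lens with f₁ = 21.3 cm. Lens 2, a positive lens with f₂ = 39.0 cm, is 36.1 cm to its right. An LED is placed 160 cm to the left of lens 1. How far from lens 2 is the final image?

16.4 cm

Lens 1: 1/d_i1 = 1/f₁ − 1/d_o1 = 1/(21.3) − 1/(160) = 0.04070, so d_i1 = 24.57 cm.
The intermediate image is 24.57 cm to the right of lens 1, which is 36.1 − (24.57) = 11.53 cm to the left of lens 2, so d_o2 = +11.53 cm.
Lens 2: 1/d_i2 = 1/f₂ − 1/d_o2 = 1/(39.0) − 1/(11.53) = -0.06109, so d_i2 = -16.4 cm.
The final image is virtual, 16.4 cm to the left of lens 2 (overall magnification ≈ -0.22).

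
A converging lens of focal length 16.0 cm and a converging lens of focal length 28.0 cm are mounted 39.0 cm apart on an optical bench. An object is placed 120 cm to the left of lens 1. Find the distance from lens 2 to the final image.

Lens 1: 1/d_i1 = 1/f₁ − 1/d_o1 = 1/(16.0) − 1/(120) = 0.05417, so d_i1 = 18.46 cm.
The intermediate image is 18.46 cm to the right of lens 1, which is 39.0 − (18.46) = 20.54 cm to the left of lens 2, so d_o2 = +20.54 cm.
Lens 2: 1/d_i2 = 1/f₂ − 1/d_o2 = 1/(28.0) − 1/(20.54) = -0.01297, so d_i2 = -77.1 cm.
The final image is virtual, 77.1 cm to the left of lens 2 (overall magnification ≈ -0.58).

77.1 cm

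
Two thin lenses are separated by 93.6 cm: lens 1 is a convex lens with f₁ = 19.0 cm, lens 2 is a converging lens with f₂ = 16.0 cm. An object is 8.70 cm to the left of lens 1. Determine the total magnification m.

Lens 1: 1/d_i1 = 1/(19.0) − 1/(8.70) = -0.06231, so d_i1 = -16.05 cm; m₁ = −d_i1/d_o1 = +1.845.
d_o2 = 93.6 − (-16.05) = 109.6 cm.
Lens 2: 1/d_i2 = 1/(16.0) − 1/(109.6) = 0.05338, so d_i2 = 18.74 cm; m₂ = −d_i2/d_o2 = -0.1709.
m = m₁·m₂ = (+1.845)(-0.1709) = -0.315.

m = -0.315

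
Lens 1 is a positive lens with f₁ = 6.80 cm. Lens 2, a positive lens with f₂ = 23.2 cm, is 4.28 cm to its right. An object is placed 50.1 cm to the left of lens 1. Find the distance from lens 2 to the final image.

Lens 1: 1/d_i1 = 1/f₁ − 1/d_o1 = 1/(6.80) − 1/(50.1) = 0.1271, so d_i1 = 7.868 cm.
The intermediate image is 7.868 cm to the right of lens 1, which lies 3.588 cm to the right of lens 2 — a virtual object — so d_o2 = −3.588 cm.
Lens 2: 1/d_i2 = 1/f₂ − 1/d_o2 = 1/(23.2) − 1/(-3.588) = 0.3218, so d_i2 = 3.11 cm.
The final image is real, 3.11 cm to the right of lens 2 (overall magnification ≈ -0.14).

3.11 cm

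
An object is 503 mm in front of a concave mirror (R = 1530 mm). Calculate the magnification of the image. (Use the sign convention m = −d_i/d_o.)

f = R/2 = 1530/2 = 765.0 mm.
1/d_i = 1/f − 1/d_o = 1/(765.0) − 1/(503) = -0.0006809, so d_i = -1469 mm.
m = −d_i/d_o = −(-1469)/(503) = +2.92.
The image is virtual, upright and enlarged, behind the mirror.

m = +2.92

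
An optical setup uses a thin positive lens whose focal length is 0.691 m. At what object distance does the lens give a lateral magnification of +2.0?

m = −d_i/d_o ⇒ d_i = −m·d_o.
1/f = 1/d_o + 1/d_i = 1/d_o − 1/(m·d_o) = (1 − 1/m)/d_o, so d_o = f(1 − 1/m) = (0.6910)(1 − 1/(+2.0)) = 0.345 m.

0.345 m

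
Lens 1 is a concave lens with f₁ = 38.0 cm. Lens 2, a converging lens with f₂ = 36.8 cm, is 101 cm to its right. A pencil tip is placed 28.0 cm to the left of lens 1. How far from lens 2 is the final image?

53.7 cm

Lens 1 is diverging, so f₁ = −38.0 cm.
Lens 1: 1/d_i1 = 1/f₁ − 1/d_o1 = 1/(-38.0) − 1/(28.0) = -0.06203, so d_i1 = -16.12 cm.
The intermediate image is 16.12 cm to the left of lens 1 (virtual), which is 101 − (-16.12) = 117.1 cm to the left of lens 2, so d_o2 = +117.1 cm.
Lens 2: 1/d_i2 = 1/f₂ − 1/d_o2 = 1/(36.8) − 1/(117.1) = 0.01863, so d_i2 = 53.7 cm.
The final image is real, 53.7 cm to the right of lens 2 (overall magnification ≈ -0.26).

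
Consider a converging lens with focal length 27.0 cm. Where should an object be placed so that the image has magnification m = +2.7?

m = −d_i/d_o ⇒ d_i = −m·d_o.
1/f = 1/d_o + 1/d_i = 1/d_o − 1/(m·d_o) = (1 − 1/m)/d_o, so d_o = f(1 − 1/m) = (27.00)(1 − 1/(+2.7)) = 17.0 cm.

17.0 cm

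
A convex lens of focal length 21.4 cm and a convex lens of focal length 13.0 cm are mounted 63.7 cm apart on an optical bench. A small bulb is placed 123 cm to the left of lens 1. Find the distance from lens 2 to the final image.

Lens 1: 1/d_i1 = 1/f₁ − 1/d_o1 = 1/(21.4) − 1/(123) = 0.03860, so d_i1 = 25.91 cm.
The intermediate image is 25.91 cm to the right of lens 1, which is 63.7 − (25.91) = 37.79 cm to the left of lens 2, so d_o2 = +37.79 cm.
Lens 2: 1/d_i2 = 1/f₂ − 1/d_o2 = 1/(13.0) − 1/(37.79) = 0.05046, so d_i2 = 19.8 cm.
The final image is real, 19.8 cm to the right of lens 2 (overall magnification ≈ 0.11).

19.8 cm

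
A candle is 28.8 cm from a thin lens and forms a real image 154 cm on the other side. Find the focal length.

Real image ⇒ d_i = +154 cm.
1/f = 1/d_o + 1/d_i = 1/(28.8) + 1/(154) = 0.04122, so f = 24.3 cm.
Since f is positive, the thin lens is converging.

f = 24.3 cm (converging)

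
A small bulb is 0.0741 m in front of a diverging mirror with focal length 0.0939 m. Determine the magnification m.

m = +0.559

For a diverging mirror, f = -0.0939 m.
1/d_i = 1/f − 1/d_o = 1/(-0.09390) − 1/(0.0741) = -24.14, so d_i = -0.04142 m.
m = −d_i/d_o = −(-0.04142)/(0.0741) = +0.559.
The image is virtual, upright and reduced, behind the mirror.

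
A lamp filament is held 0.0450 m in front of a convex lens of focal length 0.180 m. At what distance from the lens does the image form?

Thin-lens equation: 1/v = 1/f − 1/u = 1/(0.1800) − 1/(0.0450) = 5.556 − 22.22 = -16.67, so v = -0.0600 m.
The image is virtual, upright and enlarged, on the same side as the object.

0.0600 m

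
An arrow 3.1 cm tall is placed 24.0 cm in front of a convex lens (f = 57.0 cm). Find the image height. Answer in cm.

1/d_i = 1/f − 1/d_o = 1/(57.00) − 1/(24.0) = -0.02412, so d_i = -41.45 cm.
m = −d_i/d_o = +1.727.
|h_i| = |m|·h_o = 1.727 × 3.1 = 5.35 cm. The image is virtual, upright and enlarged, on the same side as the object.

5.35 cm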